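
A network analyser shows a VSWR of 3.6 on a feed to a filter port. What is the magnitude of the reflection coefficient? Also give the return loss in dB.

|Γ| = (S − 1)/(S + 1) = (3.6 − 1)/(3.6 + 1) = 2.6/4.6
RL = −20·log₁₀|Γ| = −20·log₁₀(0.565)

|Γ| ≈ 0.565; return loss ≈ 4.96 dB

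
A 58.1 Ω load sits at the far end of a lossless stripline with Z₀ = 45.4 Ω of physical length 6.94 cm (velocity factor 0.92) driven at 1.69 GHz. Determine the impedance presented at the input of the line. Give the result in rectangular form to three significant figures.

λ = v/f = 0.92·c / 1.69 GHz = 0.163 m
βl = 2π·l/λ = 2π × 0.425 = 153°
tan(βl) = tan(153°) = -0.51
Z_in = Z_0·(Z_L + jZ_0·tanβl)/(Z_0 + jZ_L·tanβl)
     = 45.4·(58.1 − j23.2)/(45.4 − j29.6)

Z_in ≈ 51.3 + j10.4 Ω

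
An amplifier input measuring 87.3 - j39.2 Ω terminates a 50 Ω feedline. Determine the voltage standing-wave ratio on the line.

VSWR ≈ 2.22

Γ = (Z_L − Z_0)/(Z_L + Z_0) = (37.3 − j39.2)/(137.3 − j39.2)
|Γ| = 54.1/143 = 0.379
VSWR = (1 + |Γ|)/(1 − |Γ|) = 1.38/0.621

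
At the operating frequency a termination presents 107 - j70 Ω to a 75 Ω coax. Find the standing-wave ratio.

VSWR ≈ 2.3

Γ = (Z_L − Z_0)/(Z_L + Z_0) = (32 − j70)/(182 − j70)
|Γ| = 77/195 = 0.395
VSWR = (1 + |Γ|)/(1 − |Γ|) = 1.39/0.605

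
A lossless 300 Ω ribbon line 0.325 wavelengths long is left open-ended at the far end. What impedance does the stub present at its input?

βl = 2π × 0.325 = 117°
tan(βl) = -1.96
For an open-ended stub, Z_in = −jZ_0·cot(βl) = −jZ_0/tan(βl)

Z_in ≈ +j153 Ω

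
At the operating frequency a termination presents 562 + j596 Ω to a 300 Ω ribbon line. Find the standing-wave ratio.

Γ = (Z_L − Z_0)/(Z_L + Z_0) = (262 + j596)/(862 + j596)
|Γ| = 651/1050 = 0.621
VSWR = (1 + |Γ|)/(1 − |Γ|) = 1.62/0.379

VSWR ≈ 4.28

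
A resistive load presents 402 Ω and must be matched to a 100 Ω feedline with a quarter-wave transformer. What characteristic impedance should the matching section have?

Z_qwt = √(Z_0·R_L) = √(100 × 402) = √40200

Z_qwt ≈ 200 Ω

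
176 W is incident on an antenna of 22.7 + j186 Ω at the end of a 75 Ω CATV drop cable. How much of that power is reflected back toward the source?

|Γ| = |(-52.3 + j186)/(97.7 + j186)| = 0.92
|Γ|² = 0.846
P_refl = |Γ|²·P_inc = 149 W, P_del = (1 − |Γ|²)·P_inc = 27.2 W

P_reflected ≈ 149 W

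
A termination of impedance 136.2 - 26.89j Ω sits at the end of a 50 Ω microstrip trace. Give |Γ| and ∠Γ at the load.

Γ ≈ 0.48 ∠ -9.11°

Γ = (Z_L − Z_0)/(Z_L + Z_0) = (86.2 − j26.89)/(186.2 − j26.89)
|Γ| = 90.3/188 = 0.48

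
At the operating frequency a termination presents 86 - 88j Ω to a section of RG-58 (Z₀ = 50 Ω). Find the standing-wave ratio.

VSWR ≈ 3.84

Γ = (Z_L − Z_0)/(Z_L + Z_0) = (36 − j88)/(136 − j88)
|Γ| = 95.1/162 = 0.587
VSWR = (1 + |Γ|)/(1 − |Γ|) = 1.59/0.413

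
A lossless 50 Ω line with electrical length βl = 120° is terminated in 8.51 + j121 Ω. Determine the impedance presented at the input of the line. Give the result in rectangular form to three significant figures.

Z_in ≈ 1.26 + j6.7 Ω

tan(βl) = tan(120°) = -1.73
Z_in = Z_0·(Z_L + jZ_0·tanβl)/(Z_0 + jZ_L·tanβl)
     = 50·(8.51 + j34.4)/(260 − j14.7)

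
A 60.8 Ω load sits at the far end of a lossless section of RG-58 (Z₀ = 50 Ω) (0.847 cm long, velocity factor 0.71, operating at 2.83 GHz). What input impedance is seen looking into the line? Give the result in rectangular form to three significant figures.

Z_in ≈ 50.6 − j9.83 Ω

λ = v/f = 0.71·c / 2.83 GHz = 0.0753 m
βl = 2π·l/λ = 2π × 0.113 = 40.5°
tan(βl) = tan(40.5°) = 0.854
Z_in = Z_0·(Z_L + jZ_0·tanβl)/(Z_0 + jZ_L·tanβl)
     = 50·(60.8 + j42.7)/(50 + j52)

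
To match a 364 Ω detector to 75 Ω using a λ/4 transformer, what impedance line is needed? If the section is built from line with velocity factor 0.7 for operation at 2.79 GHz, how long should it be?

Z_qwt ≈ 165 Ω; length ≈ 1.88 cm

Z_qwt = √(Z_0·R_L) = √(75 × 364) = √27300
λ = 0.7·c/f = 0.0753 m, so l = λ/4 = 0.0188 m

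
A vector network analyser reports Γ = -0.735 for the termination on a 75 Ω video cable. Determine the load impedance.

Z_L = Z_0·(1 + Γ)/(1 − Γ) = 75·(0.265)/(1.73)

Z_L ≈ 11.5 Ω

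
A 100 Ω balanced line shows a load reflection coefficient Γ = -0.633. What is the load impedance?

Z_L = Z_0·(1 + Γ)/(1 − Γ) = 100·(0.367)/(1.63)

Z_L ≈ 22.5 Ω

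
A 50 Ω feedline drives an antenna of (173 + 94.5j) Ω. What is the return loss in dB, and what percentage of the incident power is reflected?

RL ≈ 3.87 dB; 41% of incident power reflected

Γ = (123 + j94.5)/(223 + j94.5), |Γ| = 0.64
RL = −20·log₁₀(0.64) = 3.87 dB
P_refl/P_inc = |Γ|² = 0.41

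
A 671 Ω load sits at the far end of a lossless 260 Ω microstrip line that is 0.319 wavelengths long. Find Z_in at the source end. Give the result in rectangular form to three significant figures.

βl = 2π × 0.319 = 115°
tan(βl) = tan(115°) = -2.16
Z_in = Z_0·(Z_L + jZ_0·tanβl)/(Z_0 + jZ_L·tanβl)
     = 260·(671 − j562)/(260 − j1450)

Z_in ≈ 119 + j99.1 Ω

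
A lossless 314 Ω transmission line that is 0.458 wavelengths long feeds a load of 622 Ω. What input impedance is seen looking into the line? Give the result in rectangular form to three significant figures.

βl = 2π × 0.458 = 165°
tan(βl) = tan(165°) = -0.27
Z_in = Z_0·(Z_L + jZ_0·tanβl)/(Z_0 + jZ_L·tanβl)
     = 314·(622 − j84.8)/(314 − j168)

Z_in ≈ 519 + j193 Ω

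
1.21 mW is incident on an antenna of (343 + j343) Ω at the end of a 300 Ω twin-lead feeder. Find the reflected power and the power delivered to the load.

P_reflected ≈ 0.272 mW; P_delivered ≈ 0.938 mW

|Γ| = |(43 + j343)/(643 + j343)| = 0.474
|Γ|² = 0.225
P_refl = |Γ|²·P_inc = 0.272 mW, P_del = (1 − |Γ|²)·P_inc = 0.938 mW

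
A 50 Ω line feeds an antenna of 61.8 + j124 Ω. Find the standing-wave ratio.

Γ = (Z_L − Z_0)/(Z_L + Z_0) = (11.8 + j124)/(111.8 + j124)
|Γ| = 125/167 = 0.746
VSWR = (1 + |Γ|)/(1 − |Γ|) = 1.75/0.254

VSWR ≈ 6.88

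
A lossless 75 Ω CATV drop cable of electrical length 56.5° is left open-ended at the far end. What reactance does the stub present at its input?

tan(βl) = 1.51
For an open-ended stub, Z_in = −jZ_0·cot(βl) = −jZ_0/tan(βl)

X_in ≈ -49.6 Ω (capacitive)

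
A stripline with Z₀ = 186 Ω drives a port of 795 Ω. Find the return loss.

RL ≈ 4.14 dB

Γ = (795 − 186)/(795 + 186) = 0.621
RL = −20·log₁₀|Γ| = −20·log₁₀(0.621)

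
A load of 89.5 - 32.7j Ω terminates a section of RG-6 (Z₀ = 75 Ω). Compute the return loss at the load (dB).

RL ≈ 13.4 dB

Γ = (14.5 − j32.7)/(164.5 − j32.7), |Γ| = 0.213
RL = −20·log₁₀|Γ| = −20·log₁₀(0.213)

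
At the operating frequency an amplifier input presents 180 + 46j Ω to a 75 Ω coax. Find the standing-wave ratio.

Γ = (Z_L − Z_0)/(Z_L + Z_0) = (105 + j46)/(255 + j46)
|Γ| = 115/259 = 0.442
VSWR = (1 + |Γ|)/(1 − |Γ|) = 1.44/0.558

VSWR ≈ 2.59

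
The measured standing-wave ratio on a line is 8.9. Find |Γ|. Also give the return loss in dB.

|Γ| ≈ 0.798; return loss ≈ 1.96 dB

|Γ| = (S − 1)/(S + 1) = (8.9 − 1)/(8.9 + 1) = 7.9/9.9
RL = −20·log₁₀|Γ| = −20·log₁₀(0.798)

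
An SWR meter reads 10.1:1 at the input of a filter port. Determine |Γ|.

|Γ| ≈ 0.82

|Γ| = (S − 1)/(S + 1) = (10.1 − 1)/(10.1 + 1) = 9.1/11.1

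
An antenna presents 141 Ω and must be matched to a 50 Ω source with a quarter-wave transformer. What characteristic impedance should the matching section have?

Z_qwt ≈ 84 Ω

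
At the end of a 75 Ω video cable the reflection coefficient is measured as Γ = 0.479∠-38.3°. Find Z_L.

Z_L ≈ 121 − j93.2 Ω

Z_L = Z_0·(1 + Γ)/(1 − Γ) = 75·(1.38 − j0.297)/(0.624 + j0.297)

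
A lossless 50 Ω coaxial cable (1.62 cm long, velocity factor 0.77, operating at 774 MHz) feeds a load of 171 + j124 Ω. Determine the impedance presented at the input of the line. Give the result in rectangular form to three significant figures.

λ = v/f = 0.77·c / 774 MHz = 0.298 m
βl = 2π·l/λ = 2π × 0.0543 = 19.5°
tan(βl) = tan(19.5°) = 0.355
Z_in = Z_0·(Z_L + jZ_0·tanβl)/(Z_0 + jZ_L·tanβl)
     = 50·(171 + j142)/(5.99 + j60.7)

Z_in ≈ 129 − j128 Ω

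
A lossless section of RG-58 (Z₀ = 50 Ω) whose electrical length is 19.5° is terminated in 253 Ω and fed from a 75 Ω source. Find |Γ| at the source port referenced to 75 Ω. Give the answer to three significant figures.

|Γ| ≈ 0.589

tan(βl) = 0.354
Z_in = Z_0·(Z_L + jZ_0·tanβl)/(Z_0 + jZ_L·tanβl) = 67.6 − j103 Ω
Γ_s = (Z_in − Z_s)/(Z_in + Z_s) = (-7.38 − j103)/(143 − j103), |Γ_s| = 0.589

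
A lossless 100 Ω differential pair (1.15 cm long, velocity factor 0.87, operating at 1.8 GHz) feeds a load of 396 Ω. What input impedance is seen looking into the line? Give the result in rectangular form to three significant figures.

Z_in ≈ 91 − j142 Ω

λ = v/f = 0.87·c / 1.8 GHz = 0.145 m
βl = 2π·l/λ = 2π × 0.0793 = 28.6°
tan(βl) = tan(28.6°) = 0.544
Z_in = Z_0·(Z_L + jZ_0·tanβl)/(Z_0 + jZ_L·tanβl)
     = 100·(396 + j54.4)/(100 + j215)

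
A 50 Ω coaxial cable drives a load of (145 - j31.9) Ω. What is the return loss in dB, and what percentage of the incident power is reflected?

RL ≈ 5.9 dB; 25.7% of incident power reflected

Γ = (95 − j31.9)/(195 − j31.9), |Γ| = 0.507
RL = −20·log₁₀(0.507) = 5.9 dB
P_refl/P_inc = |Γ|² = 0.257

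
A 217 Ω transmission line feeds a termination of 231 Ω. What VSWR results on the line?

For a purely resistive load, VSWR = R_L/Z_0 or Z_0/R_L (whichever > 1) = 231/217

VSWR ≈ 1.06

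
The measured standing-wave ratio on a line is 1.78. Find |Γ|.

|Γ| ≈ 0.281

|Γ| = (S − 1)/(S + 1) = (1.78 − 1)/(1.78 + 1) = 0.78/2.78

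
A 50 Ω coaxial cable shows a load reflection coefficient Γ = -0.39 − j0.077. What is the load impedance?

Z_L ≈ 21.7 − j3.97 Ω

Z_L = Z_0·(1 + Γ)/(1 − Γ) = 50·(0.61 − j0.077)/(1.39 + j0.077)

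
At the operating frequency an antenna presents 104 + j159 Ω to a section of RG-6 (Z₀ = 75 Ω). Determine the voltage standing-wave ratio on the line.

VSWR ≈ 5.15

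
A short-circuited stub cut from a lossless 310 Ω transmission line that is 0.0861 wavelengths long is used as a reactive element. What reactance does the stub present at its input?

X_in ≈ 186 Ω (inductive)

βl = 2π × 0.0861 = 31°
tan(βl) = 0.601
For a short-circuited stub, Z_in = jZ_0·tan(βl)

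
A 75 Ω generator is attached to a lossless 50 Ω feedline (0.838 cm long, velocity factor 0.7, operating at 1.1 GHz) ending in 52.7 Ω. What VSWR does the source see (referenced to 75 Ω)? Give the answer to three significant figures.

VSWR ≈ 1.44

λ = v/f = 0.7·c / 1.1 GHz = 0.191 m
βl = 2π·l/λ = 2π × 0.0439 = 15.8°
tan(βl) = 0.283
Z_in = Z_0·(Z_L + jZ_0·tanβl)/(Z_0 + jZ_L·tanβl) = 52.3 − j1.44 Ω
Γ_s = (Z_in − Z_s)/(Z_in + Z_s) = (-22.7 − j1.44)/(127 − j1.44), |Γ_s| = 0.179
VSWR = (1 + |Γ_s|)/(1 − |Γ_s|)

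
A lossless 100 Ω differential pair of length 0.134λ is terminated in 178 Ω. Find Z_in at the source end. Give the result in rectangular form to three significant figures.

βl = 2π × 0.134 = 48.2°
tan(βl) = tan(48.2°) = 1.12
Z_in = Z_0·(Z_L + jZ_0·tanβl)/(Z_0 + jZ_L·tanβl)
     = 100·(178 + j112)/(100 + j199)

Z_in ≈ 80.7 − j48.8 Ω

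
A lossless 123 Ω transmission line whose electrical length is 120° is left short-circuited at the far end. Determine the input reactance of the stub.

tan(βl) = -1.73
For a short-circuited stub, Z_in = jZ_0·tan(βl)

X_in ≈ -213 Ω (capacitive)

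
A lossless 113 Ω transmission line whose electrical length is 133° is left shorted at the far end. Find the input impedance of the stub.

Z_in ≈ −j121 Ω

tan(βl) = -1.07
For a shorted stub, Z_in = jZ_0·tan(βl)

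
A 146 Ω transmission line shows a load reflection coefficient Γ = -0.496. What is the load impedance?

Z_L = Z_0·(1 + Γ)/(1 − Γ) = 146·(0.504)/(1.5)

Z_L ≈ 49.2 Ω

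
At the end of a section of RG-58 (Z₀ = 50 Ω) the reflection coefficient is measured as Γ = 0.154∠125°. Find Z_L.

Z_L ≈ 40.7 + j10.5 Ω

Z_L = Z_0·(1 + Γ)/(1 − Γ) = 50·(0.912 + j0.126)/(1.09 − j0.126)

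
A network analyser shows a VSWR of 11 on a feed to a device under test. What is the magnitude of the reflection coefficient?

|Γ| = (S − 1)/(S + 1) = (11 − 1)/(11 + 1) = 10/12

|Γ| ≈ 0.833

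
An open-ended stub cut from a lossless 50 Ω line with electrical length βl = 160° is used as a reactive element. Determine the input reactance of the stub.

X_in ≈ 137 Ω (inductive)

tan(βl) = -0.364
For an open-ended stub, Z_in = −jZ_0·cot(βl) = −jZ_0/tan(βl)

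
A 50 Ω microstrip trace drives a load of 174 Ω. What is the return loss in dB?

Γ = (174 − 50)/(174 + 50) = 0.554
RL = −20·log₁₀|Γ| = −20·log₁₀(0.554)

RL ≈ 5.14 dB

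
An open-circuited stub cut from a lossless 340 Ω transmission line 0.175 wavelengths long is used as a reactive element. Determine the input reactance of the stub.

X_in ≈ -173 Ω (capacitive)

βl = 2π × 0.175 = 63°
tan(βl) = 1.96
For an open-circuited stub, Z_in = −jZ_0·cot(βl) = −jZ_0/tan(βl)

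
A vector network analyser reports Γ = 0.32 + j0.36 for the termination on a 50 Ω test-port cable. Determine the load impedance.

Z_L = Z_0·(1 + Γ)/(1 − Γ) = 50·(1.32 + j0.36)/(0.68 − j0.36)

Z_L ≈ 64.9 + j60.8 Ω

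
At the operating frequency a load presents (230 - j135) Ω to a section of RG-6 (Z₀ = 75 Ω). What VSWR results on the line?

Γ = (Z_L − Z_0)/(Z_L + Z_0) = (155 − j135)/(305 − j135)
|Γ| = 206/334 = 0.616
VSWR = (1 + |Γ|)/(1 − |Γ|) = 1.62/0.384

VSWR ≈ 4.21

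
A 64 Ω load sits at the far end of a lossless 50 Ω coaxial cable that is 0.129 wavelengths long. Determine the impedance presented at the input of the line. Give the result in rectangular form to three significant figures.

Z_in ≈ 47.9 − j11.9 Ω

βl = 2π × 0.129 = 46.4°
tan(βl) = tan(46.4°) = 1.05
Z_in = Z_0·(Z_L + jZ_0·tanβl)/(Z_0 + jZ_L·tanβl)
     = 50·(64 + j52.6)/(50 + j67.3)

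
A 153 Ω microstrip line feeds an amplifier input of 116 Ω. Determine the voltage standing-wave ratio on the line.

Γ = (116 − 153)/(116 + 153) = -0.138
VSWR = (1 + 0.138)/(1 − 0.138)

VSWR ≈ 1.32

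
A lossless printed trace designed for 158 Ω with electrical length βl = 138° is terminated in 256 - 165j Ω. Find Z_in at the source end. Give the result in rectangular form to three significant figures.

Z_in ≈ 217 + j167 Ω

tan(βl) = tan(138°) = -0.9
Z_in = Z_0·(Z_L + jZ_0·tanβl)/(Z_0 + jZ_L·tanβl)
     = 158·(256 − j307)/(9.43 − j231)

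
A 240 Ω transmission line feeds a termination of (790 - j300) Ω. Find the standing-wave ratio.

Γ = (Z_L − Z_0)/(Z_L + Z_0) = (550 − j300)/(1030 − j300)
|Γ| = 626/1070 = 0.584
VSWR = (1 + |Γ|)/(1 − |Γ|) = 1.58/0.416

VSWR ≈ 3.81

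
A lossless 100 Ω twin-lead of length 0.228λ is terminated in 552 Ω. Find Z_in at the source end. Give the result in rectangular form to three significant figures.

Z_in ≈ 18.5 − j13.4 Ω

βl = 2π × 0.228 = 82.1°
tan(βl) = tan(82.1°) = 7.19
Z_in = Z_0·(Z_L + jZ_0·tanβl)/(Z_0 + jZ_L·tanβl)
     = 100·(552 + j719)/(100 + j3970)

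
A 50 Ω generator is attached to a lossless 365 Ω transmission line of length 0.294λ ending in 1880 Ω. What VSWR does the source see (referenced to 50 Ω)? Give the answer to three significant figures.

βl = 2π × 0.294 = 106°
tan(βl) = -3.52
Z_in = Z_0·(Z_L + jZ_0·tanβl)/(Z_0 + jZ_L·tanβl) = 76.3 + j99.4 Ω
Γ_s = (Z_in − Z_s)/(Z_in + Z_s) = (26.3 + j99.4)/(126 + j99.4), |Γ_s| = 0.64
VSWR = (1 + |Γ_s|)/(1 − |Γ_s|)

VSWR ≈ 4.55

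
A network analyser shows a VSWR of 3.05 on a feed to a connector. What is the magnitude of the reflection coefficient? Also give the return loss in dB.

|Γ| ≈ 0.506; return loss ≈ 5.91 dB

|Γ| = (S − 1)/(S + 1) = (3.05 − 1)/(3.05 + 1) = 2.05/4.05
RL = −20·log₁₀|Γ| = −20·log₁₀(0.506)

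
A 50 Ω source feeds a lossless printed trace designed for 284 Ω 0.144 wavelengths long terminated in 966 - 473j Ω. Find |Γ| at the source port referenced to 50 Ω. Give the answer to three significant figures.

|Γ| ≈ 0.776

βl = 2π × 0.144 = 51.8°
tan(βl) = 1.27
Z_in = Z_0·(Z_L + jZ_0·tanβl)/(Z_0 + jZ_L·tanβl) = 88.9 − j159 Ω
Γ_s = (Z_in − Z_s)/(Z_in + Z_s) = (38.9 − j159)/(139 − j159), |Γ_s| = 0.776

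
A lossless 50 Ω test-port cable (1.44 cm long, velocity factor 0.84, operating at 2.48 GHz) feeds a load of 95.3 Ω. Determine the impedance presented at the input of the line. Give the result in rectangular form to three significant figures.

λ = v/f = 0.84·c / 2.48 GHz = 0.102 m
βl = 2π·l/λ = 2π × 0.142 = 51°
tan(βl) = tan(51°) = 1.24
Z_in = Z_0·(Z_L + jZ_0·tanβl)/(Z_0 + jZ_L·tanβl)
     = 50·(95.3 + j61.8)/(50 + j118)

Z_in ≈ 36.8 − j24.8 Ω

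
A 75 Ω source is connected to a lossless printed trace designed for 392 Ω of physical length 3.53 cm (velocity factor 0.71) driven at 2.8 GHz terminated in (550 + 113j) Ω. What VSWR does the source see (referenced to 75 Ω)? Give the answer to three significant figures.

VSWR ≈ 7

λ = v/f = 0.71·c / 2.8 GHz = 0.0761 m
βl = 2π·l/λ = 2π × 0.464 = 167°
tan(βl) = -0.23
Z_in = Z_0·(Z_L + jZ_0·tanβl)/(Z_0 + jZ_L·tanβl) = 467 + j163 Ω
Γ_s = (Z_in − Z_s)/(Z_in + Z_s) = (392 + j163)/(542 + j163), |Γ_s| = 0.75
VSWR = (1 + |Γ_s|)/(1 − |Γ_s|)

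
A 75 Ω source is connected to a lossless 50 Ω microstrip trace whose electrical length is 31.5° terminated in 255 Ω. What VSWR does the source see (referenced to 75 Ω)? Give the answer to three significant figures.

tan(βl) = 0.613
Z_in = Z_0·(Z_L + jZ_0·tanβl)/(Z_0 + jZ_L·tanβl) = 32.6 − j71.2 Ω
Γ_s = (Z_in − Z_s)/(Z_in + Z_s) = (-42.4 − j71.2)/(108 − j71.2), |Γ_s| = 0.642
VSWR = (1 + |Γ_s|)/(1 − |Γ_s|)

VSWR ≈ 4.59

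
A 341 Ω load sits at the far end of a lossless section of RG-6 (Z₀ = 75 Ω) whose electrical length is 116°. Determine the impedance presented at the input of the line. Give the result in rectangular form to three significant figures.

tan(βl) = tan(116°) = -2.05
Z_in = Z_0·(Z_L + jZ_0·tanβl)/(Z_0 + jZ_L·tanβl)
     = 75·(341 − j154)/(75 − j699)

Z_in ≈ 20.2 + j34.4 Ω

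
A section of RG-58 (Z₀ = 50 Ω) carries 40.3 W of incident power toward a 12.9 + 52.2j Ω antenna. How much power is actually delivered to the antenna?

P_delivered ≈ 15.6 W

|Γ| = |(-37.1 + j52.2)/(62.9 + j52.2)| = 0.783
|Γ|² = 0.614
P_refl = |Γ|²·P_inc = 24.7 W, P_del = (1 − |Γ|²)·P_inc = 15.6 W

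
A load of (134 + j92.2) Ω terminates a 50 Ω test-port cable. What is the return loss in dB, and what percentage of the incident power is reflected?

Γ = (84 + j92.2)/(184 + j92.2), |Γ| = 0.606
RL = −20·log₁₀(0.606) = 4.35 dB
P_refl/P_inc = |Γ|² = 0.367

RL ≈ 4.35 dB; 36.7% of incident power reflected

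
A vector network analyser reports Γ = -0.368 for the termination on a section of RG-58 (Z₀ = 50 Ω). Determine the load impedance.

Z_L ≈ 23.1 Ω

Z_L = Z_0·(1 + Γ)/(1 − Γ) = 50·(0.632)/(1.37)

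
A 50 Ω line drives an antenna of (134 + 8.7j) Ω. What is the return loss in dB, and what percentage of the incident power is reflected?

Γ = (84 + j8.7)/(184 + j8.7), |Γ| = 0.458
RL = −20·log₁₀(0.458) = 6.77 dB
P_refl/P_inc = |Γ|² = 0.21

RL ≈ 6.77 dB; 21% of incident power reflected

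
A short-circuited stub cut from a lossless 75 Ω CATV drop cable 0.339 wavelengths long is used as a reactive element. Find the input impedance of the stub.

Z_in ≈ −j120 Ω

βl = 2π × 0.339 = 122°
tan(βl) = -1.6
For a short-circuited stub, Z_in = jZ_0·tan(βl)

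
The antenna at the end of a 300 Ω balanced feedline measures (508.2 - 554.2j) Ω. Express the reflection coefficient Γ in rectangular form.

Γ = (Z_L − Z_0)/(Z_L + Z_0) = (208.2 − j554.2)/(808.2 − j554.2)

Γ ≈ 0.495 − j0.346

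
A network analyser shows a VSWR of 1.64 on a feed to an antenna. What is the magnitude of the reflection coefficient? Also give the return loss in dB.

|Γ| ≈ 0.242; return loss ≈ 12.3 dB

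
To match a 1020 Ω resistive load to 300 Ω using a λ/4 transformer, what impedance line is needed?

Z_qwt = √(Z_0·R_L) = √(300 × 1020) = √306000

Z_qwt ≈ 553 Ω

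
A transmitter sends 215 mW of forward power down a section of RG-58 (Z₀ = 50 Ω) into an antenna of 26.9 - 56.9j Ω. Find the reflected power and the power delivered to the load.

|Γ| = |(-23.1 − j56.9)/(76.9 − j56.9)| = 0.642
|Γ|² = 0.412
P_refl = |Γ|²·P_inc = 88.6 mW, P_del = (1 − |Γ|²)·P_inc = 126 mW

P_reflected ≈ 88.6 mW; P_delivered ≈ 126 mW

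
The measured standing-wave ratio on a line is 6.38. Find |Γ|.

|Γ| ≈ 0.729

|Γ| = (S − 1)/(S + 1) = (6.38 − 1)/(6.38 + 1) = 5.38/7.38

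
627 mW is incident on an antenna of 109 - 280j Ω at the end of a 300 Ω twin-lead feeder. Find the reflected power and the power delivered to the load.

|Γ| = |(-191 − j280)/(409 − j280)| = 0.684
|Γ|² = 0.468
P_refl = |Γ|²·P_inc = 293 mW, P_del = (1 − |Γ|²)·P_inc = 334 mW

P_reflected ≈ 293 mW; P_delivered ≈ 334 mW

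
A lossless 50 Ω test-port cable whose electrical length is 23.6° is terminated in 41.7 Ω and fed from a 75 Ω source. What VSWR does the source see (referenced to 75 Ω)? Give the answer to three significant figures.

tan(βl) = 0.437
Z_in = Z_0·(Z_L + jZ_0·tanβl)/(Z_0 + jZ_L·tanβl) = 43.8 + j5.87 Ω
Γ_s = (Z_in − Z_s)/(Z_in + Z_s) = (-31.2 + j5.87)/(119 + j5.87), |Γ_s| = 0.266
VSWR = (1 + |Γ_s|)/(1 − |Γ_s|)

VSWR ≈ 1.73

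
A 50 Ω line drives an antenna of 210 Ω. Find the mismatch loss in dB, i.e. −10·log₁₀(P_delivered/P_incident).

mismatch loss ≈ 2.07 dB

Γ = (210 − 50)/(210 + 50) = 0.615
|Γ|² = 0.379, so P_del/P_inc = 1 − |Γ|² = 0.621
ML = −10·log₁₀(1 − |Γ|²)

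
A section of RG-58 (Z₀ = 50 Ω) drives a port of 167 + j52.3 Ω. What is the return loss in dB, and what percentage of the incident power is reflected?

Γ = (117 + j52.3)/(217 + j52.3), |Γ| = 0.574
RL = −20·log₁₀(0.574) = 4.82 dB
P_refl/P_inc = |Γ|² = 0.33

RL ≈ 4.82 dB; 33% of incident power reflected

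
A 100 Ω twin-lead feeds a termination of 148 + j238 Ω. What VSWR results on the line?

Γ = (Z_L − Z_0)/(Z_L + Z_0) = (48 + j238)/(248 + j238)
|Γ| = 243/344 = 0.706
VSWR = (1 + |Γ|)/(1 − |Γ|) = 1.71/0.294

VSWR ≈ 5.81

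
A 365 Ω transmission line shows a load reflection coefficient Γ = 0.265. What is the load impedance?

Z_L = Z_0·(1 + Γ)/(1 − Γ) = 365·(1.27)/(0.735)

Z_L ≈ 628 Ω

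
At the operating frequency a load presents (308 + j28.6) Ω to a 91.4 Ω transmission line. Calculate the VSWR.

VSWR ≈ 3.4

Γ = (Z_L − Z_0)/(Z_L + Z_0) = (216.6 + j28.6)/(399.4 + j28.6)
|Γ| = 218/400 = 0.546
VSWR = (1 + |Γ|)/(1 − |Γ|) = 1.55/0.454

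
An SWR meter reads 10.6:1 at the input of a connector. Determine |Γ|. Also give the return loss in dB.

|Γ| ≈ 0.828; return loss ≈ 1.64 dB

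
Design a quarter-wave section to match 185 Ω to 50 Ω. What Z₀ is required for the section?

Z_qwt ≈ 96.2 Ω

Z_qwt = √(Z_0·R_L) = √(50 × 185) = √9250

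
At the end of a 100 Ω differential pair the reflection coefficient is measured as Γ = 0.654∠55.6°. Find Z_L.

Z_L = Z_0·(1 + Γ)/(1 − Γ) = 100·(1.37 + j0.54)/(0.631 − j0.54)

Z_L ≈ 83.1 + j157 Ω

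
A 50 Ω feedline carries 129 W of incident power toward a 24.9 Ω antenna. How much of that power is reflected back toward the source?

Γ = (24.9 − 50)/(24.9 + 50) = -0.335
|Γ|² = 0.112
P_refl = |Γ|²·P_inc = 14.5 W, P_del = (1 − |Γ|²)·P_inc = 115 W

P_reflected ≈ 14.5 W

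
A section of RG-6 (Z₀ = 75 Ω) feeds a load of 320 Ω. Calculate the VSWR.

VSWR ≈ 4.27

Γ = (320 − 75)/(320 + 75) = 0.62
VSWR = (1 + 0.62)/(1 − 0.62)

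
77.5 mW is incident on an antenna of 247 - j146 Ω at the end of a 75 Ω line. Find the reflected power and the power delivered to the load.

|Γ| = |(172 − j146)/(322 − j146)| = 0.638
|Γ|² = 0.407
P_refl = |Γ|²·P_inc = 31.6 mW, P_del = (1 − |Γ|²)·P_inc = 45.9 mW

P_reflected ≈ 31.6 mW; P_delivered ≈ 45.9 mW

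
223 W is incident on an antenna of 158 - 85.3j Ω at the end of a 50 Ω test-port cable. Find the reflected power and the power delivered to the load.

P_reflected ≈ 83.6 W; P_delivered ≈ 139 W

|Γ| = |(108 − j85.3)/(208 − j85.3)| = 0.612
|Γ|² = 0.375
P_refl = |Γ|²·P_inc = 83.6 W, P_del = (1 − |Γ|²)·P_inc = 139 W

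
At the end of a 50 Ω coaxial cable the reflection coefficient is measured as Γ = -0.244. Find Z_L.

Z_L = Z_0·(1 + Γ)/(1 − Γ) = 50·(0.756)/(1.24)

Z_L ≈ 30.4 Ω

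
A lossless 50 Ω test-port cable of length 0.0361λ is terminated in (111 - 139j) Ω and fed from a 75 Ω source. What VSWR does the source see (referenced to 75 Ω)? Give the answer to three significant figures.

βl = 2π × 0.0361 = 13°
tan(βl) = 0.231
Z_in = Z_0·(Z_L + jZ_0·tanβl)/(Z_0 + jZ_L·tanβl) = 39.5 − j90 Ω
Γ_s = (Z_in − Z_s)/(Z_in + Z_s) = (-35.5 − j90)/(115 − j90), |Γ_s| = 0.664
VSWR = (1 + |Γ_s|)/(1 − |Γ_s|)

VSWR ≈ 4.95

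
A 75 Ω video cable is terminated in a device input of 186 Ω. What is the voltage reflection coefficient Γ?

Γ = 0.425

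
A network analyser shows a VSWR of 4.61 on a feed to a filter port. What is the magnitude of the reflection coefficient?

|Γ| = (S − 1)/(S + 1) = (4.61 − 1)/(4.61 + 1) = 3.61/5.61

|Γ| ≈ 0.643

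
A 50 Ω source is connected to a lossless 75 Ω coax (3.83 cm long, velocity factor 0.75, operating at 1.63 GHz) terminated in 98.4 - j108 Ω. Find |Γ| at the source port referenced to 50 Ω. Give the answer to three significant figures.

|Γ| ≈ 0.514

λ = v/f = 0.75·c / 1.63 GHz = 0.138 m
βl = 2π·l/λ = 2π × 0.277 = 99.9°
tan(βl) = -5.74
Z_in = Z_0·(Z_L + jZ_0·tanβl)/(Z_0 + jZ_L·tanβl) = 30.5 + j42.5 Ω
Γ_s = (Z_in − Z_s)/(Z_in + Z_s) = (-19.5 + j42.5)/(80.5 + j42.5), |Γ_s| = 0.514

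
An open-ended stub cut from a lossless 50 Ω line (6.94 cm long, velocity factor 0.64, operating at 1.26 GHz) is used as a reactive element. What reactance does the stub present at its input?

X_in ≈ 174 Ω (inductive)

λ = v/f = 0.64·c / 1.26 GHz = 0.152 m
βl = 2π·l/λ = 2π × 0.455 = 164°
tan(βl) = -0.288
For an open-ended stub, Z_in = −jZ_0·cot(βl) = −jZ_0/tan(βl)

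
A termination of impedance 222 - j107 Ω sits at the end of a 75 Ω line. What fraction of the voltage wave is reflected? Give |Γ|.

|Γ| ≈ 0.576

Γ = (Z_L − Z_0)/(Z_L + Z_0) = (147 − j107)/(297 − j107)
|Γ| = 182/316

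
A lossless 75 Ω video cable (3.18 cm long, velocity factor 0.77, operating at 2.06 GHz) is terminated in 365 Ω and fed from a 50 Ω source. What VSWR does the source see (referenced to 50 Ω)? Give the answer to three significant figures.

VSWR ≈ 3.43

λ = v/f = 0.77·c / 2.06 GHz = 0.112 m
βl = 2π·l/λ = 2π × 0.284 = 102°
tan(βl) = -4.67
Z_in = Z_0·(Z_L + jZ_0·tanβl)/(Z_0 + jZ_L·tanβl) = 16.1 + j15.4 Ω
Γ_s = (Z_in − Z_s)/(Z_in + Z_s) = (-33.9 + j15.4)/(66.1 + j15.4), |Γ_s| = 0.549
VSWR = (1 + |Γ_s|)/(1 − |Γ_s|)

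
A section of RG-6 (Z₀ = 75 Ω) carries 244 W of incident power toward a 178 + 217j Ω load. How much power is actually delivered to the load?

|Γ| = |(103 + j217)/(253 + j217)| = 0.721
|Γ|² = 0.519
P_refl = |Γ|²·P_inc = 127 W, P_del = (1 − |Γ|²)·P_inc = 117 W

P_delivered ≈ 117 W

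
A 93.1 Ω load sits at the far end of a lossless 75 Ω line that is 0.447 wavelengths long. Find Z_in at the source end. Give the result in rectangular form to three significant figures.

Z_in ≈ 88 + j11.8 Ω

βl = 2π × 0.447 = 161°
tan(βl) = tan(161°) = -0.346
Z_in = Z_0·(Z_L + jZ_0·tanβl)/(Z_0 + jZ_L·tanβl)
     = 75·(93.1 − j25.9)/(75 − j32.2)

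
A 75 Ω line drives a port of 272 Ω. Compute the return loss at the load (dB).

Γ = (272 − 75)/(272 + 75) = 0.568
RL = −20·log₁₀|Γ| = −20·log₁₀(0.568)

RL ≈ 4.92 dB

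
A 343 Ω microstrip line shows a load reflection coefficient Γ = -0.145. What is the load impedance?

Z_L ≈ 256 Ω

Z_L = Z_0·(1 + Γ)/(1 − Γ) = 343·(0.855)/(1.15)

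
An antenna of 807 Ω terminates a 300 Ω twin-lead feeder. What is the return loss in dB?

Γ = (807 − 300)/(807 + 300) = 0.458
RL = −20·log₁₀|Γ| = −20·log₁₀(0.458)

RL ≈ 6.78 dB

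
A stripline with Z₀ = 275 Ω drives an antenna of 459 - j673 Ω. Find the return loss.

Γ = (184 − j673)/(734 − j673), |Γ| = 0.701
RL = −20·log₁₀|Γ| = −20·log₁₀(0.701)

RL ≈ 3.09 dB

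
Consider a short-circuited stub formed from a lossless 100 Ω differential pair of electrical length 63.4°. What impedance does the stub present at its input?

Z_in ≈ +j200 Ω

tan(βl) = 2
For a short-circuited stub, Z_in = jZ_0·tan(βl)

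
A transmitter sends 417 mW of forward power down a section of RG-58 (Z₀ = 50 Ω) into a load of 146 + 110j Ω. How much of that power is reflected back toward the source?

|Γ| = |(96 + j110)/(196 + j110)| = 0.65
|Γ|² = 0.422
P_refl = |Γ|²·P_inc = 176 mW, P_del = (1 − |Γ|²)·P_inc = 241 mW

P_reflected ≈ 176 mW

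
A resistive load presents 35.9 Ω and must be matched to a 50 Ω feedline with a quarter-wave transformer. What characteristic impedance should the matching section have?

Z_qwt ≈ 42.4 Ω

Z_qwt = √(Z_0·R_L) = √(50 × 35.9) = √1795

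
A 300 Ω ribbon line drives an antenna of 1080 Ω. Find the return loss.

Γ = (1080 − 300)/(1080 + 300) = 0.565
RL = −20·log₁₀|Γ| = −20·log₁₀(0.565)

RL ≈ 4.96 dB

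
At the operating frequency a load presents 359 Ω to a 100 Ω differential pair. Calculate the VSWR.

VSWR ≈ 3.59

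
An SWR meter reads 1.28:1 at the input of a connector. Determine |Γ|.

|Γ| = (S − 1)/(S + 1) = (1.28 − 1)/(1.28 + 1) = 0.28/2.28

|Γ| ≈ 0.123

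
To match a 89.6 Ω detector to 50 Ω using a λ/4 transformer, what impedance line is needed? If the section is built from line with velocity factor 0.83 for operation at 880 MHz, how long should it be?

Z_qwt = √(Z_0·R_L) = √(50 × 89.6) = √4480
λ = 0.83·c/f = 0.283 m, so l = λ/4 = 0.0707 m

Z_qwt ≈ 66.9 Ω; length ≈ 7.07 cm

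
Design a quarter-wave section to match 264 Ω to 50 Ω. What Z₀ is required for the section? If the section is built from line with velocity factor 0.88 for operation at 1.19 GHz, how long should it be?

Z_qwt = √(Z_0·R_L) = √(50 × 264) = √13200
λ = 0.88·c/f = 0.222 m, so l = λ/4 = 0.0555 m

Z_qwt ≈ 115 Ω; length ≈ 5.55 cm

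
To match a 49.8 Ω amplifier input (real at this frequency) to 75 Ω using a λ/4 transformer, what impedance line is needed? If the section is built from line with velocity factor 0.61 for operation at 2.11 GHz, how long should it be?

Z_qwt ≈ 61.1 Ω; length ≈ 2.17 cm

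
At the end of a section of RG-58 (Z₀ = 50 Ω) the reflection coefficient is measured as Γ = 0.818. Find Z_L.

Z_L ≈ 499 Ω

Z_L = Z_0·(1 + Γ)/(1 − Γ) = 50·(1.82)/(0.182)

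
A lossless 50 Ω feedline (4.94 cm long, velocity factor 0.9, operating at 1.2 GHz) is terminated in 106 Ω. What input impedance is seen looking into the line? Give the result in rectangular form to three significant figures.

Z_in ≈ 24.3 − j7.47 Ω

λ = v/f = 0.9·c / 1.2 GHz = 0.225 m
βl = 2π·l/λ = 2π × 0.22 = 79°
tan(βl) = tan(79°) = 5.16
Z_in = Z_0·(Z_L + jZ_0·tanβl)/(Z_0 + jZ_L·tanβl)
     = 50·(106 + j258)/(50 + j547)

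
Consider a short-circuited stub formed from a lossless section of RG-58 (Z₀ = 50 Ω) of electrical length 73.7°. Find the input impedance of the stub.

tan(βl) = 3.42
For a short-circuited stub, Z_in = jZ_0·tan(βl)

Z_in ≈ +j171 Ω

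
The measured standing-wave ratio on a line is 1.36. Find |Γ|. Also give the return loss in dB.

|Γ| ≈ 0.153; return loss ≈ 16.3 dB

|Γ| = (S − 1)/(S + 1) = (1.36 − 1)/(1.36 + 1) = 0.36/2.36
RL = −20·log₁₀|Γ| = −20·log₁₀(0.153)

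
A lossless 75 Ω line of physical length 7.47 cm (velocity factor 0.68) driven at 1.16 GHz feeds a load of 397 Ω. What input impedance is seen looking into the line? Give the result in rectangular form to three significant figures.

λ = v/f = 0.68·c / 1.16 GHz = 0.176 m
βl = 2π·l/λ = 2π × 0.425 = 153°
tan(βl) = tan(153°) = -0.511
Z_in = Z_0·(Z_L + jZ_0·tanβl)/(Z_0 + jZ_L·tanβl)
     = 75·(397 − j38.4)/(75 − j203)

Z_in ≈ 60.1 + j124 Ω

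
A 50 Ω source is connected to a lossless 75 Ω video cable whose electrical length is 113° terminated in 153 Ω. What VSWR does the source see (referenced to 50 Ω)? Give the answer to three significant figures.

tan(βl) = -2.36
Z_in = Z_0·(Z_L + jZ_0·tanβl)/(Z_0 + jZ_L·tanβl) = 41.6 + j23.2 Ω
Γ_s = (Z_in − Z_s)/(Z_in + Z_s) = (-8.41 + j23.2)/(91.6 + j23.2), |Γ_s| = 0.261
VSWR = (1 + |Γ_s|)/(1 − |Γ_s|)

VSWR ≈ 1.71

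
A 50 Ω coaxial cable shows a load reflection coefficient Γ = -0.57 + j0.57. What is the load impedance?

Z_L ≈ 6.28 + j20.4 Ω

Z_L = Z_0·(1 + Γ)/(1 − Γ) = 50·(0.43 + j0.57)/(1.57 − j0.57)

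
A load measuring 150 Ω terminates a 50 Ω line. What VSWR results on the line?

Γ = (150 − 50)/(150 + 50) = 0.5
VSWR = (1 + 0.5)/(1 − 0.5)

VSWR ≈ 3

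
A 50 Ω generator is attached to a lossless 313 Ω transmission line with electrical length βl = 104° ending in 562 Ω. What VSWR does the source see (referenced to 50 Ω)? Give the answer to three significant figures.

VSWR ≈ 3.96

tan(βl) = -4.01
Z_in = Z_0·(Z_L + jZ_0·tanβl)/(Z_0 + jZ_L·tanβl) = 182 + j52.8 Ω
Γ_s = (Z_in − Z_s)/(Z_in + Z_s) = (132 + j52.8)/(232 + j52.8), |Γ_s| = 0.597
VSWR = (1 + |Γ_s|)/(1 − |Γ_s|)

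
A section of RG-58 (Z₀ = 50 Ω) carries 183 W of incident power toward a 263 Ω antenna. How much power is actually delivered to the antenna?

Γ = (263 − 50)/(263 + 50) = 0.681
|Γ|² = 0.463
P_refl = |Γ|²·P_inc = 84.7 W, P_del = (1 − |Γ|²)·P_inc = 98.3 W

P_delivered ≈ 98.3 W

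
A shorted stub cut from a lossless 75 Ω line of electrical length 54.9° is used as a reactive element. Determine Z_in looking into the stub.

Z_in ≈ +j107 Ω

tan(βl) = 1.42
For a shorted stub, Z_in = jZ_0·tan(βl)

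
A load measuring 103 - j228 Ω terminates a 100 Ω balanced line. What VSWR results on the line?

Γ = (Z_L − Z_0)/(Z_L + Z_0) = (3 − j228)/(203 − j228)
|Γ| = 228/305 = 0.747
VSWR = (1 + |Γ|)/(1 − |Γ|) = 1.75/0.253

VSWR ≈ 6.9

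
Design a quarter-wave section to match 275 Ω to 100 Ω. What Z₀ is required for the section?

Z_qwt ≈ 166 Ω

Z_qwt = √(Z_0·R_L) = √(100 × 275) = √27500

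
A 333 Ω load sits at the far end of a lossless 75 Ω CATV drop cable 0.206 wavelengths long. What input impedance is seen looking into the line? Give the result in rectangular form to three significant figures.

Z_in ≈ 18.2 − j20.1 Ω

βl = 2π × 0.206 = 74.2°
tan(βl) = tan(74.2°) = 3.52
Z_in = Z_0·(Z_L + jZ_0·tanβl)/(Z_0 + jZ_L·tanβl)
     = 75·(333 + j264)/(75 + j1170)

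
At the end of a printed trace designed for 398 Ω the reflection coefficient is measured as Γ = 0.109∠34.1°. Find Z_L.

Z_L = Z_0·(1 + Γ)/(1 − Γ) = 398·(1.09 + j0.0611)/(0.91 − j0.0611)

Z_L ≈ 473 + j58.5 Ω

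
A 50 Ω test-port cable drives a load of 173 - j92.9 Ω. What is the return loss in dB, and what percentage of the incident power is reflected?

Γ = (123 − j92.9)/(223 − j92.9), |Γ| = 0.638
RL = −20·log₁₀(0.638) = 3.9 dB
P_refl/P_inc = |Γ|² = 0.407

RL ≈ 3.9 dB; 40.7% of incident power reflected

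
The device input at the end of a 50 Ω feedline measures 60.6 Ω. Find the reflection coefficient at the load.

Γ = 0.0958

Γ = (Z_L − Z_0)/(Z_L + Z_0) = (60.6 − 50)/(60.6 + 50) = 10.6/110.6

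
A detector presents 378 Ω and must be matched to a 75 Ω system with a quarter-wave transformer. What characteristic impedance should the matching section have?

Z_qwt ≈ 168 Ω

Z_qwt = √(Z_0·R_L) = √(75 × 378) = √28350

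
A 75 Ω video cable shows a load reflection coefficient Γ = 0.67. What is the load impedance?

Z_L = Z_0·(1 + Γ)/(1 − Γ) = 75·(1.67)/(0.33)

Z_L ≈ 380 Ω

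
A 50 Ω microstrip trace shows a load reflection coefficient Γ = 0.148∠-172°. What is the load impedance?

Z_L ≈ 37.2 − j1.57 Ω

Z_L = Z_0·(1 + Γ)/(1 − Γ) = 50·(0.853 − j0.0206)/(1.15 + j0.0206)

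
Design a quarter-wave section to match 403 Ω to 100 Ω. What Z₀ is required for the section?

Z_qwt = √(Z_0·R_L) = √(100 × 403) = √40300

Z_qwt ≈ 201 Ω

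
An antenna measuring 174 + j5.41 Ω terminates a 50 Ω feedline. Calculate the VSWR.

VSWR ≈ 3.48

Γ = (Z_L − Z_0)/(Z_L + Z_0) = (124 + j5.41)/(224 + j5.41)
|Γ| = 124/224 = 0.554
VSWR = (1 + |Γ|)/(1 − |Γ|) = 1.55/0.446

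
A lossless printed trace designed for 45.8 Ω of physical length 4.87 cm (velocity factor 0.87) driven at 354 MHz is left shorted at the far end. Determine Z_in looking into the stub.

λ = v/f = 0.87·c / 354 MHz = 0.737 m
βl = 2π·l/λ = 2π × 0.0661 = 23.8°
tan(βl) = 0.441
For a shorted stub, Z_in = jZ_0·tan(βl)

Z_in ≈ +j20.2 Ω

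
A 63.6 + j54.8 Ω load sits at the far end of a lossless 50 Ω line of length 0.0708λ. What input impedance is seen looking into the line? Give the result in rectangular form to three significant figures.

βl = 2π × 0.0708 = 25.5°
tan(βl) = tan(25.5°) = 0.477
Z_in = Z_0·(Z_L + jZ_0·tanβl)/(Z_0 + jZ_L·tanβl)
     = 50·(63.6 + j78.6)/(23.9 + j30.3)

Z_in ≈ 131 − j1.71 Ω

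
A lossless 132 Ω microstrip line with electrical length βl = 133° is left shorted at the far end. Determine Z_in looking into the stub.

tan(βl) = -1.07
For a shorted stub, Z_in = jZ_0·tan(βl)

Z_in ≈ −j142 Ω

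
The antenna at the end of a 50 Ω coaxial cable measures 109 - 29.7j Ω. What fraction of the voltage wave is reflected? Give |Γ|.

Γ = (Z_L − Z_0)/(Z_L + Z_0) = (59 − j29.7)/(159 − j29.7)
|Γ| = 66.1/162

|Γ| ≈ 0.408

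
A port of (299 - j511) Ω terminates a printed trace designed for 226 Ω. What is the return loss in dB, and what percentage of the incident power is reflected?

RL ≈ 3.04 dB; 49.6% of incident power reflected

Γ = (73 − j511)/(525 − j511), |Γ| = 0.705
RL = −20·log₁₀(0.705) = 3.04 dB
P_refl/P_inc = |Γ|² = 0.496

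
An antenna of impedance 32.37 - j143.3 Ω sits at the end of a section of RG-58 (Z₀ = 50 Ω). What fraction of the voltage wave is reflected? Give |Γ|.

Γ = (Z_L − Z_0)/(Z_L + Z_0) = (-17.63 − j143.3)/(82.37 − j143.3)
|Γ| = 144/165

|Γ| ≈ 0.874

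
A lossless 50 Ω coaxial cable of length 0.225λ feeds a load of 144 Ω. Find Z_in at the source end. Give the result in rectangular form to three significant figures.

Z_in ≈ 17.7 − j6.94 Ω

βl = 2π × 0.225 = 81°
tan(βl) = tan(81°) = 6.31
Z_in = Z_0·(Z_L + jZ_0·tanβl)/(Z_0 + jZ_L·tanβl)
     = 50·(144 + j316)/(50 + j909)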